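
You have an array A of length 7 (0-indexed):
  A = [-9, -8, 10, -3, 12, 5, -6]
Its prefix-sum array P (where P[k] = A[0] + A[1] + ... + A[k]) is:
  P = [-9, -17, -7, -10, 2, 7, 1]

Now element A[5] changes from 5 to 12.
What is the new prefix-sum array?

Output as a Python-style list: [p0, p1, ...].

Change: A[5] 5 -> 12, delta = 7
P[k] for k < 5: unchanged (A[5] not included)
P[k] for k >= 5: shift by delta = 7
  P[0] = -9 + 0 = -9
  P[1] = -17 + 0 = -17
  P[2] = -7 + 0 = -7
  P[3] = -10 + 0 = -10
  P[4] = 2 + 0 = 2
  P[5] = 7 + 7 = 14
  P[6] = 1 + 7 = 8

Answer: [-9, -17, -7, -10, 2, 14, 8]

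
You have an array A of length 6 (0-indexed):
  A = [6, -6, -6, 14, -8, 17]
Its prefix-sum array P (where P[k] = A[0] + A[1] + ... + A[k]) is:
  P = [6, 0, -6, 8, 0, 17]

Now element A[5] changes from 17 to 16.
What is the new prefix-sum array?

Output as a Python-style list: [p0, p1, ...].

Answer: [6, 0, -6, 8, 0, 16]

Derivation:
Change: A[5] 17 -> 16, delta = -1
P[k] for k < 5: unchanged (A[5] not included)
P[k] for k >= 5: shift by delta = -1
  P[0] = 6 + 0 = 6
  P[1] = 0 + 0 = 0
  P[2] = -6 + 0 = -6
  P[3] = 8 + 0 = 8
  P[4] = 0 + 0 = 0
  P[5] = 17 + -1 = 16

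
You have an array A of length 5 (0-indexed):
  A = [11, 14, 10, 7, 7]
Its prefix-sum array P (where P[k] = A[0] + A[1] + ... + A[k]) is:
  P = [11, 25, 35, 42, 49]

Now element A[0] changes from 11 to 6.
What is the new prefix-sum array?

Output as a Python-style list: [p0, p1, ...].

Answer: [6, 20, 30, 37, 44]

Derivation:
Change: A[0] 11 -> 6, delta = -5
P[k] for k < 0: unchanged (A[0] not included)
P[k] for k >= 0: shift by delta = -5
  P[0] = 11 + -5 = 6
  P[1] = 25 + -5 = 20
  P[2] = 35 + -5 = 30
  P[3] = 42 + -5 = 37
  P[4] = 49 + -5 = 44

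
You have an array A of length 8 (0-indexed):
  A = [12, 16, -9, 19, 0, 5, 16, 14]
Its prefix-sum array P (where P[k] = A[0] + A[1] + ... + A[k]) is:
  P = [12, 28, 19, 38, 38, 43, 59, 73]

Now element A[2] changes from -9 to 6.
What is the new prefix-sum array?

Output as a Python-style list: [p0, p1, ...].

Change: A[2] -9 -> 6, delta = 15
P[k] for k < 2: unchanged (A[2] not included)
P[k] for k >= 2: shift by delta = 15
  P[0] = 12 + 0 = 12
  P[1] = 28 + 0 = 28
  P[2] = 19 + 15 = 34
  P[3] = 38 + 15 = 53
  P[4] = 38 + 15 = 53
  P[5] = 43 + 15 = 58
  P[6] = 59 + 15 = 74
  P[7] = 73 + 15 = 88

Answer: [12, 28, 34, 53, 53, 58, 74, 88]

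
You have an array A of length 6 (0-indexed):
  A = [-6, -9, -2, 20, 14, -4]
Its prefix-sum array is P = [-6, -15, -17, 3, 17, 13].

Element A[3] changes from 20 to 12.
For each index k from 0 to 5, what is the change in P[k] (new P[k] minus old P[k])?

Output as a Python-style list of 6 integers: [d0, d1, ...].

Element change: A[3] 20 -> 12, delta = -8
For k < 3: P[k] unchanged, delta_P[k] = 0
For k >= 3: P[k] shifts by exactly -8
Delta array: [0, 0, 0, -8, -8, -8]

Answer: [0, 0, 0, -8, -8, -8]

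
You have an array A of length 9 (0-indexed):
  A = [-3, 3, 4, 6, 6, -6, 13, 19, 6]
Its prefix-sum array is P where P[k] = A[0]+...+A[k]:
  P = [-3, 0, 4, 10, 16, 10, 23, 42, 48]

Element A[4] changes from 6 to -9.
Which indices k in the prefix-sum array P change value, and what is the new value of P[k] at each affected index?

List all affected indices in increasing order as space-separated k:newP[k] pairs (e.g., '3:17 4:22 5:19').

Answer: 4:1 5:-5 6:8 7:27 8:33

Derivation:
P[k] = A[0] + ... + A[k]
P[k] includes A[4] iff k >= 4
Affected indices: 4, 5, ..., 8; delta = -15
  P[4]: 16 + -15 = 1
  P[5]: 10 + -15 = -5
  P[6]: 23 + -15 = 8
  P[7]: 42 + -15 = 27
  P[8]: 48 + -15 = 33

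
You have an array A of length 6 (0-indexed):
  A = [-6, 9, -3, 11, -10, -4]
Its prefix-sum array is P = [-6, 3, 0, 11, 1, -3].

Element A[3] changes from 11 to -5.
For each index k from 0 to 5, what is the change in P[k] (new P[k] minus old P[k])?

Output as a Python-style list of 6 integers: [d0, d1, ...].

Answer: [0, 0, 0, -16, -16, -16]

Derivation:
Element change: A[3] 11 -> -5, delta = -16
For k < 3: P[k] unchanged, delta_P[k] = 0
For k >= 3: P[k] shifts by exactly -16
Delta array: [0, 0, 0, -16, -16, -16]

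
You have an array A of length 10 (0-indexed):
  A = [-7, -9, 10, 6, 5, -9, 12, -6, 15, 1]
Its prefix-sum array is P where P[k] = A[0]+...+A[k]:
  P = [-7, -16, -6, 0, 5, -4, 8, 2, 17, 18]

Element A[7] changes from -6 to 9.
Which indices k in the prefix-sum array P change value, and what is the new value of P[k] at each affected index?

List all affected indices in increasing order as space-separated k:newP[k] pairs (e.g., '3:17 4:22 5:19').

P[k] = A[0] + ... + A[k]
P[k] includes A[7] iff k >= 7
Affected indices: 7, 8, ..., 9; delta = 15
  P[7]: 2 + 15 = 17
  P[8]: 17 + 15 = 32
  P[9]: 18 + 15 = 33

Answer: 7:17 8:32 9:33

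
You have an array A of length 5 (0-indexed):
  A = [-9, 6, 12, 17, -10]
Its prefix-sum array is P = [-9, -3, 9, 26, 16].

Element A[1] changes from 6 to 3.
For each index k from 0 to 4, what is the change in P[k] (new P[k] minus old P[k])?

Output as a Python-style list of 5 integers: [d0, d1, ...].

Answer: [0, -3, -3, -3, -3]

Derivation:
Element change: A[1] 6 -> 3, delta = -3
For k < 1: P[k] unchanged, delta_P[k] = 0
For k >= 1: P[k] shifts by exactly -3
Delta array: [0, -3, -3, -3, -3]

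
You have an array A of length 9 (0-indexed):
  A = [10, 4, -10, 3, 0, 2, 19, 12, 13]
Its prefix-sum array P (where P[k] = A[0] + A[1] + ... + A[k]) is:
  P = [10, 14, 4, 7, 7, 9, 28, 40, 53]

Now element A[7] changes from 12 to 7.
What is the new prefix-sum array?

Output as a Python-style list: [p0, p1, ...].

Answer: [10, 14, 4, 7, 7, 9, 28, 35, 48]

Derivation:
Change: A[7] 12 -> 7, delta = -5
P[k] for k < 7: unchanged (A[7] not included)
P[k] for k >= 7: shift by delta = -5
  P[0] = 10 + 0 = 10
  P[1] = 14 + 0 = 14
  P[2] = 4 + 0 = 4
  P[3] = 7 + 0 = 7
  P[4] = 7 + 0 = 7
  P[5] = 9 + 0 = 9
  P[6] = 28 + 0 = 28
  P[7] = 40 + -5 = 35
  P[8] = 53 + -5 = 48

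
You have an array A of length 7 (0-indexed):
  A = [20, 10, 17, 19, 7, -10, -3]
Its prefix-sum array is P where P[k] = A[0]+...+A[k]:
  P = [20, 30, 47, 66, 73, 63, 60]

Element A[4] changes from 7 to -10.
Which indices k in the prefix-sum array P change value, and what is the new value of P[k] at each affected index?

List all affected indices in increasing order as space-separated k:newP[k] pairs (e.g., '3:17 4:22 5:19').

Answer: 4:56 5:46 6:43

Derivation:
P[k] = A[0] + ... + A[k]
P[k] includes A[4] iff k >= 4
Affected indices: 4, 5, ..., 6; delta = -17
  P[4]: 73 + -17 = 56
  P[5]: 63 + -17 = 46
  P[6]: 60 + -17 = 43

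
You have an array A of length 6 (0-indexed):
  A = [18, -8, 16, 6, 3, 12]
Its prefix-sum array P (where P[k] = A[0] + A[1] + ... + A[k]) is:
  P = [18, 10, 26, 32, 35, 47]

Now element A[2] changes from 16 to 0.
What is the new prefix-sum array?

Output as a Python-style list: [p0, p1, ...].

Answer: [18, 10, 10, 16, 19, 31]

Derivation:
Change: A[2] 16 -> 0, delta = -16
P[k] for k < 2: unchanged (A[2] not included)
P[k] for k >= 2: shift by delta = -16
  P[0] = 18 + 0 = 18
  P[1] = 10 + 0 = 10
  P[2] = 26 + -16 = 10
  P[3] = 32 + -16 = 16
  P[4] = 35 + -16 = 19
  P[5] = 47 + -16 = 31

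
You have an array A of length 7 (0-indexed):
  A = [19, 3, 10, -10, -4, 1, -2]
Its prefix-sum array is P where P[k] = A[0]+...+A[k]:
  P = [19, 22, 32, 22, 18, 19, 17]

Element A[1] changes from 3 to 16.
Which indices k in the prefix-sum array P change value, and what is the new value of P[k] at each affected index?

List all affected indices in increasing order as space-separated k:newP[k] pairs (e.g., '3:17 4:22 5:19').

Answer: 1:35 2:45 3:35 4:31 5:32 6:30

Derivation:
P[k] = A[0] + ... + A[k]
P[k] includes A[1] iff k >= 1
Affected indices: 1, 2, ..., 6; delta = 13
  P[1]: 22 + 13 = 35
  P[2]: 32 + 13 = 45
  P[3]: 22 + 13 = 35
  P[4]: 18 + 13 = 31
  P[5]: 19 + 13 = 32
  P[6]: 17 + 13 = 30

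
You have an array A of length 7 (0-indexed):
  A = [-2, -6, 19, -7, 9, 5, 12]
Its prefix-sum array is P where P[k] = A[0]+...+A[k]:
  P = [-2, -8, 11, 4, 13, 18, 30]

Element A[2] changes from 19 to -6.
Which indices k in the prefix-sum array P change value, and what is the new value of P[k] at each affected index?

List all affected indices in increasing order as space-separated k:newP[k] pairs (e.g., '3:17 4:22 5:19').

P[k] = A[0] + ... + A[k]
P[k] includes A[2] iff k >= 2
Affected indices: 2, 3, ..., 6; delta = -25
  P[2]: 11 + -25 = -14
  P[3]: 4 + -25 = -21
  P[4]: 13 + -25 = -12
  P[5]: 18 + -25 = -7
  P[6]: 30 + -25 = 5

Answer: 2:-14 3:-21 4:-12 5:-7 6:5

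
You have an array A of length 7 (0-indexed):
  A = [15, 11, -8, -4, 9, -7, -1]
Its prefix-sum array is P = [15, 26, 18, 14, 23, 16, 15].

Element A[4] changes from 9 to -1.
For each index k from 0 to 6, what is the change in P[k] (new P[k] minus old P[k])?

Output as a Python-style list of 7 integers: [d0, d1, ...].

Answer: [0, 0, 0, 0, -10, -10, -10]

Derivation:
Element change: A[4] 9 -> -1, delta = -10
For k < 4: P[k] unchanged, delta_P[k] = 0
For k >= 4: P[k] shifts by exactly -10
Delta array: [0, 0, 0, 0, -10, -10, -10]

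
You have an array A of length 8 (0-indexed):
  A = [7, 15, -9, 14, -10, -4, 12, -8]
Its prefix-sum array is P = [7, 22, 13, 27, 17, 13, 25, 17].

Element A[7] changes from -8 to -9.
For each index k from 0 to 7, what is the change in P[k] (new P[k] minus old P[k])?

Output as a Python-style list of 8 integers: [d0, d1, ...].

Answer: [0, 0, 0, 0, 0, 0, 0, -1]

Derivation:
Element change: A[7] -8 -> -9, delta = -1
For k < 7: P[k] unchanged, delta_P[k] = 0
For k >= 7: P[k] shifts by exactly -1
Delta array: [0, 0, 0, 0, 0, 0, 0, -1]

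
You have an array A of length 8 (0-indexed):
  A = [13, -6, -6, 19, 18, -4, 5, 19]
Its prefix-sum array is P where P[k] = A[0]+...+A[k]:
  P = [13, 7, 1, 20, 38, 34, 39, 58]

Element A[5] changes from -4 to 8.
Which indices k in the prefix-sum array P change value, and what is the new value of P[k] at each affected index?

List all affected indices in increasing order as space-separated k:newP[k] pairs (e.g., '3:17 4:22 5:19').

Answer: 5:46 6:51 7:70

Derivation:
P[k] = A[0] + ... + A[k]
P[k] includes A[5] iff k >= 5
Affected indices: 5, 6, ..., 7; delta = 12
  P[5]: 34 + 12 = 46
  P[6]: 39 + 12 = 51
  P[7]: 58 + 12 = 70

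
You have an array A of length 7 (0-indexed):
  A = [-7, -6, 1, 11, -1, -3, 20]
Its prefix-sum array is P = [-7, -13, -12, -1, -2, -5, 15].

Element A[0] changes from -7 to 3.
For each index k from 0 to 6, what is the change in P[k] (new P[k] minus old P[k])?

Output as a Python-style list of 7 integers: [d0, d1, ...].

Answer: [10, 10, 10, 10, 10, 10, 10]

Derivation:
Element change: A[0] -7 -> 3, delta = 10
For k < 0: P[k] unchanged, delta_P[k] = 0
For k >= 0: P[k] shifts by exactly 10
Delta array: [10, 10, 10, 10, 10, 10, 10]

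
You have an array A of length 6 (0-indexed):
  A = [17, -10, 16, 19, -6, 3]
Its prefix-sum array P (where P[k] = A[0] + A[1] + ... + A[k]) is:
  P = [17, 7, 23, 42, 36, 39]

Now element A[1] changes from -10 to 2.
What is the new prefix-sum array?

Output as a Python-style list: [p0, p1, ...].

Change: A[1] -10 -> 2, delta = 12
P[k] for k < 1: unchanged (A[1] not included)
P[k] for k >= 1: shift by delta = 12
  P[0] = 17 + 0 = 17
  P[1] = 7 + 12 = 19
  P[2] = 23 + 12 = 35
  P[3] = 42 + 12 = 54
  P[4] = 36 + 12 = 48
  P[5] = 39 + 12 = 51

Answer: [17, 19, 35, 54, 48, 51]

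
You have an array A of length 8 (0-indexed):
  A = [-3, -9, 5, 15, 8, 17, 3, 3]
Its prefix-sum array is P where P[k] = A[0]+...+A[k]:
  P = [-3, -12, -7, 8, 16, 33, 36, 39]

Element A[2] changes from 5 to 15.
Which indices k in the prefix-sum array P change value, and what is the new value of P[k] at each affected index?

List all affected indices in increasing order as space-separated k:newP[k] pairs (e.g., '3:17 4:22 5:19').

P[k] = A[0] + ... + A[k]
P[k] includes A[2] iff k >= 2
Affected indices: 2, 3, ..., 7; delta = 10
  P[2]: -7 + 10 = 3
  P[3]: 8 + 10 = 18
  P[4]: 16 + 10 = 26
  P[5]: 33 + 10 = 43
  P[6]: 36 + 10 = 46
  P[7]: 39 + 10 = 49

Answer: 2:3 3:18 4:26 5:43 6:46 7:49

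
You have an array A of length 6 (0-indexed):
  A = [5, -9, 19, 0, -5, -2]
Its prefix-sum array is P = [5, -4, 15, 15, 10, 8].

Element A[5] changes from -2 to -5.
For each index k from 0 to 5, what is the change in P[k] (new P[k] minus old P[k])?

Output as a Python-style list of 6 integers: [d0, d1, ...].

Element change: A[5] -2 -> -5, delta = -3
For k < 5: P[k] unchanged, delta_P[k] = 0
For k >= 5: P[k] shifts by exactly -3
Delta array: [0, 0, 0, 0, 0, -3]

Answer: [0, 0, 0, 0, 0, -3]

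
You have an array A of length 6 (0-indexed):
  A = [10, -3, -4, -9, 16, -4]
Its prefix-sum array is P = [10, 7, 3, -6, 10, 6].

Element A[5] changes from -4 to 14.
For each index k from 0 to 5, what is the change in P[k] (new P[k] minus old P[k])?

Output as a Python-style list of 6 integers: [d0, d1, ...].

Answer: [0, 0, 0, 0, 0, 18]

Derivation:
Element change: A[5] -4 -> 14, delta = 18
For k < 5: P[k] unchanged, delta_P[k] = 0
For k >= 5: P[k] shifts by exactly 18
Delta array: [0, 0, 0, 0, 0, 18]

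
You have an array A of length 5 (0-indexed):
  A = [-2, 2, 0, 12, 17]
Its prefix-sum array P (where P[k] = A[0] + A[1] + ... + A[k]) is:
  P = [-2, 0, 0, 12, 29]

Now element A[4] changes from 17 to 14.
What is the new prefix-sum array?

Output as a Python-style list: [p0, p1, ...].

Answer: [-2, 0, 0, 12, 26]

Derivation:
Change: A[4] 17 -> 14, delta = -3
P[k] for k < 4: unchanged (A[4] not included)
P[k] for k >= 4: shift by delta = -3
  P[0] = -2 + 0 = -2
  P[1] = 0 + 0 = 0
  P[2] = 0 + 0 = 0
  P[3] = 12 + 0 = 12
  P[4] = 29 + -3 = 26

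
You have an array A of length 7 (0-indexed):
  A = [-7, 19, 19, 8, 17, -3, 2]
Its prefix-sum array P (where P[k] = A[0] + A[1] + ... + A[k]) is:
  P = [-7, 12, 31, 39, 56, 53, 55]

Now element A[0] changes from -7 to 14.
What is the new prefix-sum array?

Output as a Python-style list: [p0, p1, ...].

Change: A[0] -7 -> 14, delta = 21
P[k] for k < 0: unchanged (A[0] not included)
P[k] for k >= 0: shift by delta = 21
  P[0] = -7 + 21 = 14
  P[1] = 12 + 21 = 33
  P[2] = 31 + 21 = 52
  P[3] = 39 + 21 = 60
  P[4] = 56 + 21 = 77
  P[5] = 53 + 21 = 74
  P[6] = 55 + 21 = 76

Answer: [14, 33, 52, 60, 77, 74, 76]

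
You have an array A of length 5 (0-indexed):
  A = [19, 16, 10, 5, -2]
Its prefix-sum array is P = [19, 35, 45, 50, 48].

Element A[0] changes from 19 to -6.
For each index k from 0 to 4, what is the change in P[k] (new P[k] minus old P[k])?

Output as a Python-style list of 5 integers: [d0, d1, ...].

Element change: A[0] 19 -> -6, delta = -25
For k < 0: P[k] unchanged, delta_P[k] = 0
For k >= 0: P[k] shifts by exactly -25
Delta array: [-25, -25, -25, -25, -25]

Answer: [-25, -25, -25, -25, -25]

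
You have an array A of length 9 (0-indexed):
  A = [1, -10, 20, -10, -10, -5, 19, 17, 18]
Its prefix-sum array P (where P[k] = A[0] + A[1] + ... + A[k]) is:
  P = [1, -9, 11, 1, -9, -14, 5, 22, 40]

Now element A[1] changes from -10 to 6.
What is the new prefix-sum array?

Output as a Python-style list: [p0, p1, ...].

Change: A[1] -10 -> 6, delta = 16
P[k] for k < 1: unchanged (A[1] not included)
P[k] for k >= 1: shift by delta = 16
  P[0] = 1 + 0 = 1
  P[1] = -9 + 16 = 7
  P[2] = 11 + 16 = 27
  P[3] = 1 + 16 = 17
  P[4] = -9 + 16 = 7
  P[5] = -14 + 16 = 2
  P[6] = 5 + 16 = 21
  P[7] = 22 + 16 = 38
  P[8] = 40 + 16 = 56

Answer: [1, 7, 27, 17, 7, 2, 21, 38, 56]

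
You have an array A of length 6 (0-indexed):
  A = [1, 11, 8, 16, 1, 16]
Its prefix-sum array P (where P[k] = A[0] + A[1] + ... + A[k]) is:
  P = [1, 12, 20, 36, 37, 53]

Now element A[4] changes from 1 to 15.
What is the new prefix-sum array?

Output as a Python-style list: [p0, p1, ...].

Answer: [1, 12, 20, 36, 51, 67]

Derivation:
Change: A[4] 1 -> 15, delta = 14
P[k] for k < 4: unchanged (A[4] not included)
P[k] for k >= 4: shift by delta = 14
  P[0] = 1 + 0 = 1
  P[1] = 12 + 0 = 12
  P[2] = 20 + 0 = 20
  P[3] = 36 + 0 = 36
  P[4] = 37 + 14 = 51
  P[5] = 53 + 14 = 67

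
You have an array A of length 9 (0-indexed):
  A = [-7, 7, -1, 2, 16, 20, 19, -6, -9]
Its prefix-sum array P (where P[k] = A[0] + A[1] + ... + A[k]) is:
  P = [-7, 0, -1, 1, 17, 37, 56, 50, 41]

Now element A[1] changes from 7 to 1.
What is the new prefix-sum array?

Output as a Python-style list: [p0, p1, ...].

Change: A[1] 7 -> 1, delta = -6
P[k] for k < 1: unchanged (A[1] not included)
P[k] for k >= 1: shift by delta = -6
  P[0] = -7 + 0 = -7
  P[1] = 0 + -6 = -6
  P[2] = -1 + -6 = -7
  P[3] = 1 + -6 = -5
  P[4] = 17 + -6 = 11
  P[5] = 37 + -6 = 31
  P[6] = 56 + -6 = 50
  P[7] = 50 + -6 = 44
  P[8] = 41 + -6 = 35

Answer: [-7, -6, -7, -5, 11, 31, 50, 44, 35]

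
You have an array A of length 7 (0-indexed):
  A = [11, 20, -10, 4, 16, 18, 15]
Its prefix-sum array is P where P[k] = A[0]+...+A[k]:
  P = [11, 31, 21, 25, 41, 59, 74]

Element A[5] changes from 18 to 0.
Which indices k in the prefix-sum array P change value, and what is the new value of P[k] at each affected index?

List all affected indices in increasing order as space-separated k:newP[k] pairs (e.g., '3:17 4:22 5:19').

P[k] = A[0] + ... + A[k]
P[k] includes A[5] iff k >= 5
Affected indices: 5, 6, ..., 6; delta = -18
  P[5]: 59 + -18 = 41
  P[6]: 74 + -18 = 56

Answer: 5:41 6:56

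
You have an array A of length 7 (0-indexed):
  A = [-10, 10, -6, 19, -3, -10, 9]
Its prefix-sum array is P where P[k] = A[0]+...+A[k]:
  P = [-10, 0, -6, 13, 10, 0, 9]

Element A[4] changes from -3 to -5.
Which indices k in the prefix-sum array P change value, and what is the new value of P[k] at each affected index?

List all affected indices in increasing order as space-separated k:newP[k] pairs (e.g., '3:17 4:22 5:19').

Answer: 4:8 5:-2 6:7

Derivation:
P[k] = A[0] + ... + A[k]
P[k] includes A[4] iff k >= 4
Affected indices: 4, 5, ..., 6; delta = -2
  P[4]: 10 + -2 = 8
  P[5]: 0 + -2 = -2
  P[6]: 9 + -2 = 7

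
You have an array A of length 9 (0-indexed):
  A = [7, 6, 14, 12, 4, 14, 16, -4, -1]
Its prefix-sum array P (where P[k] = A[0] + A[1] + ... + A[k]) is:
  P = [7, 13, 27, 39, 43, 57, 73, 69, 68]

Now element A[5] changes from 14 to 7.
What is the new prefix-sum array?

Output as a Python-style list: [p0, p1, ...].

Change: A[5] 14 -> 7, delta = -7
P[k] for k < 5: unchanged (A[5] not included)
P[k] for k >= 5: shift by delta = -7
  P[0] = 7 + 0 = 7
  P[1] = 13 + 0 = 13
  P[2] = 27 + 0 = 27
  P[3] = 39 + 0 = 39
  P[4] = 43 + 0 = 43
  P[5] = 57 + -7 = 50
  P[6] = 73 + -7 = 66
  P[7] = 69 + -7 = 62
  P[8] = 68 + -7 = 61

Answer: [7, 13, 27, 39, 43, 50, 66, 62, 61]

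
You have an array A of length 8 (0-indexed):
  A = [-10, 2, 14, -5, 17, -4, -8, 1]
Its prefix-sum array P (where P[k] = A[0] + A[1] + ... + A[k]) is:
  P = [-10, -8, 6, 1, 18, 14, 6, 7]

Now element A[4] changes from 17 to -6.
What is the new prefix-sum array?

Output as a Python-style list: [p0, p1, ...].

Answer: [-10, -8, 6, 1, -5, -9, -17, -16]

Derivation:
Change: A[4] 17 -> -6, delta = -23
P[k] for k < 4: unchanged (A[4] not included)
P[k] for k >= 4: shift by delta = -23
  P[0] = -10 + 0 = -10
  P[1] = -8 + 0 = -8
  P[2] = 6 + 0 = 6
  P[3] = 1 + 0 = 1
  P[4] = 18 + -23 = -5
  P[5] = 14 + -23 = -9
  P[6] = 6 + -23 = -17
  P[7] = 7 + -23 = -16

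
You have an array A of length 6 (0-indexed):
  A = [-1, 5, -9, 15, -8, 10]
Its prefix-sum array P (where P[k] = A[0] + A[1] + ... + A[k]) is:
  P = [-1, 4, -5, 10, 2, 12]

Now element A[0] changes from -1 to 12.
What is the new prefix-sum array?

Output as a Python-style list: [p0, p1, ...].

Change: A[0] -1 -> 12, delta = 13
P[k] for k < 0: unchanged (A[0] not included)
P[k] for k >= 0: shift by delta = 13
  P[0] = -1 + 13 = 12
  P[1] = 4 + 13 = 17
  P[2] = -5 + 13 = 8
  P[3] = 10 + 13 = 23
  P[4] = 2 + 13 = 15
  P[5] = 12 + 13 = 25

Answer: [12, 17, 8, 23, 15, 25]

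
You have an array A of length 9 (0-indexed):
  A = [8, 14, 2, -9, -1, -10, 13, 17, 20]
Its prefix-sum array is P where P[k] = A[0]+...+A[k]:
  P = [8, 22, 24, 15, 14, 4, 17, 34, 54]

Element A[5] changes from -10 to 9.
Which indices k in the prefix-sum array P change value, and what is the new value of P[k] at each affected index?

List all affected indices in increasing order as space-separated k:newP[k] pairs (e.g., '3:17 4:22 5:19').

P[k] = A[0] + ... + A[k]
P[k] includes A[5] iff k >= 5
Affected indices: 5, 6, ..., 8; delta = 19
  P[5]: 4 + 19 = 23
  P[6]: 17 + 19 = 36
  P[7]: 34 + 19 = 53
  P[8]: 54 + 19 = 73

Answer: 5:23 6:36 7:53 8:73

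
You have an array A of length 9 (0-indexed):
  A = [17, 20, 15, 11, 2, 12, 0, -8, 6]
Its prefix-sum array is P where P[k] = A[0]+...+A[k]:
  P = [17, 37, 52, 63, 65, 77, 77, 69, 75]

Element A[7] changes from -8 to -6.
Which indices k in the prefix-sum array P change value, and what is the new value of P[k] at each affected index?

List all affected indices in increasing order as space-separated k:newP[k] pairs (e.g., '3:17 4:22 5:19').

Answer: 7:71 8:77

Derivation:
P[k] = A[0] + ... + A[k]
P[k] includes A[7] iff k >= 7
Affected indices: 7, 8, ..., 8; delta = 2
  P[7]: 69 + 2 = 71
  P[8]: 75 + 2 = 77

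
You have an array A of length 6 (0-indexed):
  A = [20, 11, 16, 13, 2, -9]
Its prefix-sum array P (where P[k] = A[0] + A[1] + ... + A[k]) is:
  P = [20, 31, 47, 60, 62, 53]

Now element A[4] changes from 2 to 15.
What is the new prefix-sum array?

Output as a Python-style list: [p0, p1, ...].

Change: A[4] 2 -> 15, delta = 13
P[k] for k < 4: unchanged (A[4] not included)
P[k] for k >= 4: shift by delta = 13
  P[0] = 20 + 0 = 20
  P[1] = 31 + 0 = 31
  P[2] = 47 + 0 = 47
  P[3] = 60 + 0 = 60
  P[4] = 62 + 13 = 75
  P[5] = 53 + 13 = 66

Answer: [20, 31, 47, 60, 75, 66]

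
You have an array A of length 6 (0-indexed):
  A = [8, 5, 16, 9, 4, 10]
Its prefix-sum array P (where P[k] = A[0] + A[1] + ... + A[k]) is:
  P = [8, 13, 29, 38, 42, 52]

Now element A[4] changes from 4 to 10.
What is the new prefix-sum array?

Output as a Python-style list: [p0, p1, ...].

Answer: [8, 13, 29, 38, 48, 58]

Derivation:
Change: A[4] 4 -> 10, delta = 6
P[k] for k < 4: unchanged (A[4] not included)
P[k] for k >= 4: shift by delta = 6
  P[0] = 8 + 0 = 8
  P[1] = 13 + 0 = 13
  P[2] = 29 + 0 = 29
  P[3] = 38 + 0 = 38
  P[4] = 42 + 6 = 48
  P[5] = 52 + 6 = 58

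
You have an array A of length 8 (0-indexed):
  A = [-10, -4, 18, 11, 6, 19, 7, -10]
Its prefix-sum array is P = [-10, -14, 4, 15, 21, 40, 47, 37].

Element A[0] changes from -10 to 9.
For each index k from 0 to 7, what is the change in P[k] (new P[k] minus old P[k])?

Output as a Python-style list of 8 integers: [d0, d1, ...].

Answer: [19, 19, 19, 19, 19, 19, 19, 19]

Derivation:
Element change: A[0] -10 -> 9, delta = 19
For k < 0: P[k] unchanged, delta_P[k] = 0
For k >= 0: P[k] shifts by exactly 19
Delta array: [19, 19, 19, 19, 19, 19, 19, 19]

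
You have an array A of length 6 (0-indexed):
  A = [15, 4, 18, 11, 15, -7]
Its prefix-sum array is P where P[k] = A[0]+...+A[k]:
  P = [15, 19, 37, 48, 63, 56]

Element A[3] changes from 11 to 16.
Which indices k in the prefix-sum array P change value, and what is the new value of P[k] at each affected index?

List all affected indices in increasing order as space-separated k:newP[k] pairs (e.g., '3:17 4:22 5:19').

Answer: 3:53 4:68 5:61

Derivation:
P[k] = A[0] + ... + A[k]
P[k] includes A[3] iff k >= 3
Affected indices: 3, 4, ..., 5; delta = 5
  P[3]: 48 + 5 = 53
  P[4]: 63 + 5 = 68
  P[5]: 56 + 5 = 61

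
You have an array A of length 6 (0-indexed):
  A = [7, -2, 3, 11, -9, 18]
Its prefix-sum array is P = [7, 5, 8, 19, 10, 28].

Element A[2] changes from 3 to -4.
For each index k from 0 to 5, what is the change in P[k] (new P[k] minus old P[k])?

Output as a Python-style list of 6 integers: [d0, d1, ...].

Element change: A[2] 3 -> -4, delta = -7
For k < 2: P[k] unchanged, delta_P[k] = 0
For k >= 2: P[k] shifts by exactly -7
Delta array: [0, 0, -7, -7, -7, -7]

Answer: [0, 0, -7, -7, -7, -7]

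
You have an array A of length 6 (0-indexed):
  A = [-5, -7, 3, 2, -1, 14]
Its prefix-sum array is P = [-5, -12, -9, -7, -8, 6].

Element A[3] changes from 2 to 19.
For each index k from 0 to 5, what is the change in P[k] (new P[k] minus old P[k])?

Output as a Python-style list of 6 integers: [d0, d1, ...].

Answer: [0, 0, 0, 17, 17, 17]

Derivation:
Element change: A[3] 2 -> 19, delta = 17
For k < 3: P[k] unchanged, delta_P[k] = 0
For k >= 3: P[k] shifts by exactly 17
Delta array: [0, 0, 0, 17, 17, 17]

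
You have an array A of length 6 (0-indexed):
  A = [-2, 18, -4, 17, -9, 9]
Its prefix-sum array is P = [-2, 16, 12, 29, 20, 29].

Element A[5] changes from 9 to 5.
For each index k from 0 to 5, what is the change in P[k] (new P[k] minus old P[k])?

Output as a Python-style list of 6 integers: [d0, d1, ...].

Element change: A[5] 9 -> 5, delta = -4
For k < 5: P[k] unchanged, delta_P[k] = 0
For k >= 5: P[k] shifts by exactly -4
Delta array: [0, 0, 0, 0, 0, -4]

Answer: [0, 0, 0, 0, 0, -4]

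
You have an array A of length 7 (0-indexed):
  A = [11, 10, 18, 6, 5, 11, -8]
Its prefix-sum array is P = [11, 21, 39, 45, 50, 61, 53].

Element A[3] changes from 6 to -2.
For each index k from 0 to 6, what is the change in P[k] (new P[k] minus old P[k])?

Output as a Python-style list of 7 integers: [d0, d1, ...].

Element change: A[3] 6 -> -2, delta = -8
For k < 3: P[k] unchanged, delta_P[k] = 0
For k >= 3: P[k] shifts by exactly -8
Delta array: [0, 0, 0, -8, -8, -8, -8]

Answer: [0, 0, 0, -8, -8, -8, -8]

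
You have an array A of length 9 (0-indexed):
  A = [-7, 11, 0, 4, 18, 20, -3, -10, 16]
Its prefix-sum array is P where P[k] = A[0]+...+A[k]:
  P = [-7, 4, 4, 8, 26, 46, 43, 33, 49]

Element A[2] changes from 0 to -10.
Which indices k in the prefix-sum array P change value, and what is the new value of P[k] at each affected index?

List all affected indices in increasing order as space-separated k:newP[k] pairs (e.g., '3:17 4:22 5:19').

P[k] = A[0] + ... + A[k]
P[k] includes A[2] iff k >= 2
Affected indices: 2, 3, ..., 8; delta = -10
  P[2]: 4 + -10 = -6
  P[3]: 8 + -10 = -2
  P[4]: 26 + -10 = 16
  P[5]: 46 + -10 = 36
  P[6]: 43 + -10 = 33
  P[7]: 33 + -10 = 23
  P[8]: 49 + -10 = 39

Answer: 2:-6 3:-2 4:16 5:36 6:33 7:23 8:39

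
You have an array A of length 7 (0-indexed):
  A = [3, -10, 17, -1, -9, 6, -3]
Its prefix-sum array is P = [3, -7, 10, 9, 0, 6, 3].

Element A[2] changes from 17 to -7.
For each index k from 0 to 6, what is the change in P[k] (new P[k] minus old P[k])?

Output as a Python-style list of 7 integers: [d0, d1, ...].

Element change: A[2] 17 -> -7, delta = -24
For k < 2: P[k] unchanged, delta_P[k] = 0
For k >= 2: P[k] shifts by exactly -24
Delta array: [0, 0, -24, -24, -24, -24, -24]

Answer: [0, 0, -24, -24, -24, -24, -24]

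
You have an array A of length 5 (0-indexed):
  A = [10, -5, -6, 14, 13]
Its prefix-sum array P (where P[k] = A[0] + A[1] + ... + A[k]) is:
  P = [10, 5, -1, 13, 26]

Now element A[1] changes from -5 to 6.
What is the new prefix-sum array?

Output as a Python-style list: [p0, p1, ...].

Change: A[1] -5 -> 6, delta = 11
P[k] for k < 1: unchanged (A[1] not included)
P[k] for k >= 1: shift by delta = 11
  P[0] = 10 + 0 = 10
  P[1] = 5 + 11 = 16
  P[2] = -1 + 11 = 10
  P[3] = 13 + 11 = 24
  P[4] = 26 + 11 = 37

Answer: [10, 16, 10, 24, 37]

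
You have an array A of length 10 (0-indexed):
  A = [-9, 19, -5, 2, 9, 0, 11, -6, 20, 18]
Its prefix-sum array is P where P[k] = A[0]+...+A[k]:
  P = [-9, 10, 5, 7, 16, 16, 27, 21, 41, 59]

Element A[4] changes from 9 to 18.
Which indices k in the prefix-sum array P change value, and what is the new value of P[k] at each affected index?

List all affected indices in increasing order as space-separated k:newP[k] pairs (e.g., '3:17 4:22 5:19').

P[k] = A[0] + ... + A[k]
P[k] includes A[4] iff k >= 4
Affected indices: 4, 5, ..., 9; delta = 9
  P[4]: 16 + 9 = 25
  P[5]: 16 + 9 = 25
  P[6]: 27 + 9 = 36
  P[7]: 21 + 9 = 30
  P[8]: 41 + 9 = 50
  P[9]: 59 + 9 = 68

Answer: 4:25 5:25 6:36 7:30 8:50 9:68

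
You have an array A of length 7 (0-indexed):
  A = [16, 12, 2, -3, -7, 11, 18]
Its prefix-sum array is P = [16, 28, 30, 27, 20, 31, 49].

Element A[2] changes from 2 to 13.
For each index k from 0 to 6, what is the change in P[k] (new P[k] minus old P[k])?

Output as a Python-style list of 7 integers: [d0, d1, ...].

Element change: A[2] 2 -> 13, delta = 11
For k < 2: P[k] unchanged, delta_P[k] = 0
For k >= 2: P[k] shifts by exactly 11
Delta array: [0, 0, 11, 11, 11, 11, 11]

Answer: [0, 0, 11, 11, 11, 11, 11]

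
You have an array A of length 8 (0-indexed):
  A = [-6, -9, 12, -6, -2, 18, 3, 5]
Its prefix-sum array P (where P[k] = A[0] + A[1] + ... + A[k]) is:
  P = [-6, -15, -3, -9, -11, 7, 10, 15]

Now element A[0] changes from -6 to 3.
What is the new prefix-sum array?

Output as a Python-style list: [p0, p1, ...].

Answer: [3, -6, 6, 0, -2, 16, 19, 24]

Derivation:
Change: A[0] -6 -> 3, delta = 9
P[k] for k < 0: unchanged (A[0] not included)
P[k] for k >= 0: shift by delta = 9
  P[0] = -6 + 9 = 3
  P[1] = -15 + 9 = -6
  P[2] = -3 + 9 = 6
  P[3] = -9 + 9 = 0
  P[4] = -11 + 9 = -2
  P[5] = 7 + 9 = 16
  P[6] = 10 + 9 = 19
  P[7] = 15 + 9 = 24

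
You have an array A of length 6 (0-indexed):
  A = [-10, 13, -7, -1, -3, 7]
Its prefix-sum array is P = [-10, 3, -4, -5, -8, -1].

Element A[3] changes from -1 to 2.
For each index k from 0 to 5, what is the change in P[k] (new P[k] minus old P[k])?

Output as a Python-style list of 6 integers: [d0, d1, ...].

Element change: A[3] -1 -> 2, delta = 3
For k < 3: P[k] unchanged, delta_P[k] = 0
For k >= 3: P[k] shifts by exactly 3
Delta array: [0, 0, 0, 3, 3, 3]

Answer: [0, 0, 0, 3, 3, 3]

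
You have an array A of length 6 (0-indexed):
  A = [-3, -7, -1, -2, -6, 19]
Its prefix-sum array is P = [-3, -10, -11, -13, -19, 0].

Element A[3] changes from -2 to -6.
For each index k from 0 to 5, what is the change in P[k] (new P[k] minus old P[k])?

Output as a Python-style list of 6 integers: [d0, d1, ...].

Element change: A[3] -2 -> -6, delta = -4
For k < 3: P[k] unchanged, delta_P[k] = 0
For k >= 3: P[k] shifts by exactly -4
Delta array: [0, 0, 0, -4, -4, -4]

Answer: [0, 0, 0, -4, -4, -4]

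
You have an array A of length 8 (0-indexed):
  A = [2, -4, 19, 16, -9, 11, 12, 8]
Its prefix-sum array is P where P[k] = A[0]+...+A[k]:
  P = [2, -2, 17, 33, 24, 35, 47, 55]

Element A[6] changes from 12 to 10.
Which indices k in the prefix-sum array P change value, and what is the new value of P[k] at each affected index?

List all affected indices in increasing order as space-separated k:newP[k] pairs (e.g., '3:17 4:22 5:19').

Answer: 6:45 7:53

Derivation:
P[k] = A[0] + ... + A[k]
P[k] includes A[6] iff k >= 6
Affected indices: 6, 7, ..., 7; delta = -2
  P[6]: 47 + -2 = 45
  P[7]: 55 + -2 = 53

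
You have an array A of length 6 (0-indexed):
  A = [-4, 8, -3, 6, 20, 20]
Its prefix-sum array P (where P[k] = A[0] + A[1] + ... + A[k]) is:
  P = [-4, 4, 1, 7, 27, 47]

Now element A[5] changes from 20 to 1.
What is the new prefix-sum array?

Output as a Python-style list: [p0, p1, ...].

Change: A[5] 20 -> 1, delta = -19
P[k] for k < 5: unchanged (A[5] not included)
P[k] for k >= 5: shift by delta = -19
  P[0] = -4 + 0 = -4
  P[1] = 4 + 0 = 4
  P[2] = 1 + 0 = 1
  P[3] = 7 + 0 = 7
  P[4] = 27 + 0 = 27
  P[5] = 47 + -19 = 28

Answer: [-4, 4, 1, 7, 27, 28]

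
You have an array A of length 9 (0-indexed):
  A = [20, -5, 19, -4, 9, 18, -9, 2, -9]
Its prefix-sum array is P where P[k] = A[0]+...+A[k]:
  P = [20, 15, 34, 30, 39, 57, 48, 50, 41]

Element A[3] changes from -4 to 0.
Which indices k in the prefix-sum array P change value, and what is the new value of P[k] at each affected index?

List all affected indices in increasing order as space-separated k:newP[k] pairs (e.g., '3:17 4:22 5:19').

P[k] = A[0] + ... + A[k]
P[k] includes A[3] iff k >= 3
Affected indices: 3, 4, ..., 8; delta = 4
  P[3]: 30 + 4 = 34
  P[4]: 39 + 4 = 43
  P[5]: 57 + 4 = 61
  P[6]: 48 + 4 = 52
  P[7]: 50 + 4 = 54
  P[8]: 41 + 4 = 45

Answer: 3:34 4:43 5:61 6:52 7:54 8:45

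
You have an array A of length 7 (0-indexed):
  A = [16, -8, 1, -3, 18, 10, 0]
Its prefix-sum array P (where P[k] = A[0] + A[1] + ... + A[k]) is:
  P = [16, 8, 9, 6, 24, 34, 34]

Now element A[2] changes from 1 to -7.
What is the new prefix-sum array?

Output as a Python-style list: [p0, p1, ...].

Change: A[2] 1 -> -7, delta = -8
P[k] for k < 2: unchanged (A[2] not included)
P[k] for k >= 2: shift by delta = -8
  P[0] = 16 + 0 = 16
  P[1] = 8 + 0 = 8
  P[2] = 9 + -8 = 1
  P[3] = 6 + -8 = -2
  P[4] = 24 + -8 = 16
  P[5] = 34 + -8 = 26
  P[6] = 34 + -8 = 26

Answer: [16, 8, 1, -2, 16, 26, 26]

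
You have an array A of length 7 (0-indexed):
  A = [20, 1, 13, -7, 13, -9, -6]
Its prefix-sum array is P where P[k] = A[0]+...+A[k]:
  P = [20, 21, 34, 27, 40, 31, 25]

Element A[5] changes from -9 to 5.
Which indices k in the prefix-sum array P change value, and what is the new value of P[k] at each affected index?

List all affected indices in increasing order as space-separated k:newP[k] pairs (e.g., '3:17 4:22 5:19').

Answer: 5:45 6:39

Derivation:
P[k] = A[0] + ... + A[k]
P[k] includes A[5] iff k >= 5
Affected indices: 5, 6, ..., 6; delta = 14
  P[5]: 31 + 14 = 45
  P[6]: 25 + 14 = 39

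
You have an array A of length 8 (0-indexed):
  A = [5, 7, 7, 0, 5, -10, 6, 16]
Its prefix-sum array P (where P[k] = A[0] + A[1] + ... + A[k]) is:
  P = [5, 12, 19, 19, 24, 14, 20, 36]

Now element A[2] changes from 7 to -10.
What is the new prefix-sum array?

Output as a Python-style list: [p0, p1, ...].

Answer: [5, 12, 2, 2, 7, -3, 3, 19]

Derivation:
Change: A[2] 7 -> -10, delta = -17
P[k] for k < 2: unchanged (A[2] not included)
P[k] for k >= 2: shift by delta = -17
  P[0] = 5 + 0 = 5
  P[1] = 12 + 0 = 12
  P[2] = 19 + -17 = 2
  P[3] = 19 + -17 = 2
  P[4] = 24 + -17 = 7
  P[5] = 14 + -17 = -3
  P[6] = 20 + -17 = 3
  P[7] = 36 + -17 = 19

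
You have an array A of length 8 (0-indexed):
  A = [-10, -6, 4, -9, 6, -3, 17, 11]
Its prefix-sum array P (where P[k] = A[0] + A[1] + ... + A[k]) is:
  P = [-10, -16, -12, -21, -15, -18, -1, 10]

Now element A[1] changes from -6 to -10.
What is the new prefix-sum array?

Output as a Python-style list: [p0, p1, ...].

Change: A[1] -6 -> -10, delta = -4
P[k] for k < 1: unchanged (A[1] not included)
P[k] for k >= 1: shift by delta = -4
  P[0] = -10 + 0 = -10
  P[1] = -16 + -4 = -20
  P[2] = -12 + -4 = -16
  P[3] = -21 + -4 = -25
  P[4] = -15 + -4 = -19
  P[5] = -18 + -4 = -22
  P[6] = -1 + -4 = -5
  P[7] = 10 + -4 = 6

Answer: [-10, -20, -16, -25, -19, -22, -5, 6]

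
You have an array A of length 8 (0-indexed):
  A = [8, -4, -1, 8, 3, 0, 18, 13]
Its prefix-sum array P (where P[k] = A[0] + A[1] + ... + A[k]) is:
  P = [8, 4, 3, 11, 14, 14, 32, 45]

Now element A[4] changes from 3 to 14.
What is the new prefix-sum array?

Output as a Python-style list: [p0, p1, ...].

Answer: [8, 4, 3, 11, 25, 25, 43, 56]

Derivation:
Change: A[4] 3 -> 14, delta = 11
P[k] for k < 4: unchanged (A[4] not included)
P[k] for k >= 4: shift by delta = 11
  P[0] = 8 + 0 = 8
  P[1] = 4 + 0 = 4
  P[2] = 3 + 0 = 3
  P[3] = 11 + 0 = 11
  P[4] = 14 + 11 = 25
  P[5] = 14 + 11 = 25
  P[6] = 32 + 11 = 43
  P[7] = 45 + 11 = 56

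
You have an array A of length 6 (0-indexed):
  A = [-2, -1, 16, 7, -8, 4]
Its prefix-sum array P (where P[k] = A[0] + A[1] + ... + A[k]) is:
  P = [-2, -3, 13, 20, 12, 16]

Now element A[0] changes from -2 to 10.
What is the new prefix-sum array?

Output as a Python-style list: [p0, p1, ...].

Change: A[0] -2 -> 10, delta = 12
P[k] for k < 0: unchanged (A[0] not included)
P[k] for k >= 0: shift by delta = 12
  P[0] = -2 + 12 = 10
  P[1] = -3 + 12 = 9
  P[2] = 13 + 12 = 25
  P[3] = 20 + 12 = 32
  P[4] = 12 + 12 = 24
  P[5] = 16 + 12 = 28

Answer: [10, 9, 25, 32, 24, 28]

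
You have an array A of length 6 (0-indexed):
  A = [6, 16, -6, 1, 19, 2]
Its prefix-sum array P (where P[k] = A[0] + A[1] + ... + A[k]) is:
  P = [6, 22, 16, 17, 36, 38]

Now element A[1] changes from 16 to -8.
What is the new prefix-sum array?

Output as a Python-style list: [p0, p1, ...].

Change: A[1] 16 -> -8, delta = -24
P[k] for k < 1: unchanged (A[1] not included)
P[k] for k >= 1: shift by delta = -24
  P[0] = 6 + 0 = 6
  P[1] = 22 + -24 = -2
  P[2] = 16 + -24 = -8
  P[3] = 17 + -24 = -7
  P[4] = 36 + -24 = 12
  P[5] = 38 + -24 = 14

Answer: [6, -2, -8, -7, 12, 14]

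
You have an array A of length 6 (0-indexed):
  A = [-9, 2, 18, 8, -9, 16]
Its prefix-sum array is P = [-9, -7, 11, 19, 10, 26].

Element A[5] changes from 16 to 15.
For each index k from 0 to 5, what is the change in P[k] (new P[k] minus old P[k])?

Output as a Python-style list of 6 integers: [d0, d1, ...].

Element change: A[5] 16 -> 15, delta = -1
For k < 5: P[k] unchanged, delta_P[k] = 0
For k >= 5: P[k] shifts by exactly -1
Delta array: [0, 0, 0, 0, 0, -1]

Answer: [0, 0, 0, 0, 0, -1]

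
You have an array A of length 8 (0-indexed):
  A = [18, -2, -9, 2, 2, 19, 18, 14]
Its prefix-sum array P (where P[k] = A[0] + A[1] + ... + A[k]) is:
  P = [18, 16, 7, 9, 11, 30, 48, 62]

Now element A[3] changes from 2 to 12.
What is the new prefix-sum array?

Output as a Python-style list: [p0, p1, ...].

Change: A[3] 2 -> 12, delta = 10
P[k] for k < 3: unchanged (A[3] not included)
P[k] for k >= 3: shift by delta = 10
  P[0] = 18 + 0 = 18
  P[1] = 16 + 0 = 16
  P[2] = 7 + 0 = 7
  P[3] = 9 + 10 = 19
  P[4] = 11 + 10 = 21
  P[5] = 30 + 10 = 40
  P[6] = 48 + 10 = 58
  P[7] = 62 + 10 = 72

Answer: [18, 16, 7, 19, 21, 40, 58, 72]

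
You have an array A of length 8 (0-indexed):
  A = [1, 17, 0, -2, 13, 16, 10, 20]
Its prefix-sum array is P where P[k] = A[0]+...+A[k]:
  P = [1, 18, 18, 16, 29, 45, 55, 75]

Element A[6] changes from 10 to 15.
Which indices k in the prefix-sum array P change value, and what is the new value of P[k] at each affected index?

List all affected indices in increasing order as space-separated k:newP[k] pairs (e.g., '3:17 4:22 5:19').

Answer: 6:60 7:80

Derivation:
P[k] = A[0] + ... + A[k]
P[k] includes A[6] iff k >= 6
Affected indices: 6, 7, ..., 7; delta = 5
  P[6]: 55 + 5 = 60
  P[7]: 75 + 5 = 80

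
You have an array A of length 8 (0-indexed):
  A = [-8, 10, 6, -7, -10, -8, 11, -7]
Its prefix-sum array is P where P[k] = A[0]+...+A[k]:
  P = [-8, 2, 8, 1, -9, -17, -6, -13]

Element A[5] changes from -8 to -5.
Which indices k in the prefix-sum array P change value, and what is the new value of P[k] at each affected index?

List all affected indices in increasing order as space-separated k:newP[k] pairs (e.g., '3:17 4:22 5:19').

Answer: 5:-14 6:-3 7:-10

Derivation:
P[k] = A[0] + ... + A[k]
P[k] includes A[5] iff k >= 5
Affected indices: 5, 6, ..., 7; delta = 3
  P[5]: -17 + 3 = -14
  P[6]: -6 + 3 = -3
  P[7]: -13 + 3 = -10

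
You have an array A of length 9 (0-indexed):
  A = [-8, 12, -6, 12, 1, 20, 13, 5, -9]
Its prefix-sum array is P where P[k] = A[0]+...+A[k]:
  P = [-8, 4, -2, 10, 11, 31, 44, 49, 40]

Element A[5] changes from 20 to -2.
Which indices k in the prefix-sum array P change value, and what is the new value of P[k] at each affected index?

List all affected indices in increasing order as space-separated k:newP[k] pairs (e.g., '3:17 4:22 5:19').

Answer: 5:9 6:22 7:27 8:18

Derivation:
P[k] = A[0] + ... + A[k]
P[k] includes A[5] iff k >= 5
Affected indices: 5, 6, ..., 8; delta = -22
  P[5]: 31 + -22 = 9
  P[6]: 44 + -22 = 22
  P[7]: 49 + -22 = 27
  P[8]: 40 + -22 = 18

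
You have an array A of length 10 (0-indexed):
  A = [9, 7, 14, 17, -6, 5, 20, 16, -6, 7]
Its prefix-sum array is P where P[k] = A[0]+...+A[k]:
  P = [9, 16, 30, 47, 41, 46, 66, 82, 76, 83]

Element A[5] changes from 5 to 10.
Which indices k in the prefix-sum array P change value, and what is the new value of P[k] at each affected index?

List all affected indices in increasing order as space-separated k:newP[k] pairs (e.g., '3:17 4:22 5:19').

Answer: 5:51 6:71 7:87 8:81 9:88

Derivation:
P[k] = A[0] + ... + A[k]
P[k] includes A[5] iff k >= 5
Affected indices: 5, 6, ..., 9; delta = 5
  P[5]: 46 + 5 = 51
  P[6]: 66 + 5 = 71
  P[7]: 82 + 5 = 87
  P[8]: 76 + 5 = 81
  P[9]: 83 + 5 = 88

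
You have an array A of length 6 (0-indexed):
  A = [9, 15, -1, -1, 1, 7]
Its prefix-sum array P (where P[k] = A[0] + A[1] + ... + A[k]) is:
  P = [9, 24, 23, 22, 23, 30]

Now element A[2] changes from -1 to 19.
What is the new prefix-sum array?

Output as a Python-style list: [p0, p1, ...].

Change: A[2] -1 -> 19, delta = 20
P[k] for k < 2: unchanged (A[2] not included)
P[k] for k >= 2: shift by delta = 20
  P[0] = 9 + 0 = 9
  P[1] = 24 + 0 = 24
  P[2] = 23 + 20 = 43
  P[3] = 22 + 20 = 42
  P[4] = 23 + 20 = 43
  P[5] = 30 + 20 = 50

Answer: [9, 24, 43, 42, 43, 50]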